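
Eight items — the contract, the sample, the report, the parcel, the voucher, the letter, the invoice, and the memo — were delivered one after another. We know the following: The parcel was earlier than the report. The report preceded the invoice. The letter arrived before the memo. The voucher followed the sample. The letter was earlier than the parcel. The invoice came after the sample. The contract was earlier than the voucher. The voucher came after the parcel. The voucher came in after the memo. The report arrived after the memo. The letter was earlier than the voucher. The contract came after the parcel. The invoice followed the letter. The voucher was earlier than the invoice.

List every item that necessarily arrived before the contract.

Directly stated before the contract: the parcel.
The letter reaches the contract via the letter → the parcel → the contract.
No chain forces the memo (or any of the others) ahead of the contract.

the letter, the parcel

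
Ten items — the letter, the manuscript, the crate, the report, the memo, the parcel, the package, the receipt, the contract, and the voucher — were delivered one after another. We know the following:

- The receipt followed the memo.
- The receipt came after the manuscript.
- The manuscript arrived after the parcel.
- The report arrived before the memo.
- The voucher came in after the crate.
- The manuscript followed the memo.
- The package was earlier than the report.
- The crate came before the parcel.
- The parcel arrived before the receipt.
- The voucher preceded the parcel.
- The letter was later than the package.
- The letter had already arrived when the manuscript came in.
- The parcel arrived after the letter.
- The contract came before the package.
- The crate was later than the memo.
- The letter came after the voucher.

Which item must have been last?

Every other item has a chain of constraints placing it before the receipt, so the receipt is last.

the receipt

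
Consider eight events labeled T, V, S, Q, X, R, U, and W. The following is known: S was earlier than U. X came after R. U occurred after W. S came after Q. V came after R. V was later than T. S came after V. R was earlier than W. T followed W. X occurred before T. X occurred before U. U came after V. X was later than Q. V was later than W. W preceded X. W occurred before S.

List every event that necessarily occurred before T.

Q, R, W, X

Directly stated before T: W and X.
Q reaches T via Q → X → T.
R reaches T via R → W → T.
No chain forces U (or any of the others) ahead of T.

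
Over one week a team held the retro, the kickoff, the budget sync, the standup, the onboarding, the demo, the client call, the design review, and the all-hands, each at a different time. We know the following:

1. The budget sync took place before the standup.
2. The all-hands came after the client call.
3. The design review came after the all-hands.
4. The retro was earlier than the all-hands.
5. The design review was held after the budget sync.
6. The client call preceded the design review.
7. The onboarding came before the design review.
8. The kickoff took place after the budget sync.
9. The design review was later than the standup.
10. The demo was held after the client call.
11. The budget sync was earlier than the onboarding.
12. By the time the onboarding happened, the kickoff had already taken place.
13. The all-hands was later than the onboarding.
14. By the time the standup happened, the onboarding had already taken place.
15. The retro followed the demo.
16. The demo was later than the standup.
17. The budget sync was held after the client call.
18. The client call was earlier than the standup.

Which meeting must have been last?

Every other meeting has a chain of constraints placing it before the design review, so the design review is last.

the design review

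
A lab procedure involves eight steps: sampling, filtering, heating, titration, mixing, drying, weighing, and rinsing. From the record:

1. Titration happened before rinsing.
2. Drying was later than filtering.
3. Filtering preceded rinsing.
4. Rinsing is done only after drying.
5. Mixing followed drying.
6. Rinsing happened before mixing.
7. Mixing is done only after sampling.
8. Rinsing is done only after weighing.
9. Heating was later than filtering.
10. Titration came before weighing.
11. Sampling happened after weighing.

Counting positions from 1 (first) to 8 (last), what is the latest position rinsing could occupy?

7

Rinsing must come before mixing — 1 step forced after it.
Everything else can be placed before rinsing in some valid order, so rinsing can sit as late as position 8 − 1 = 7.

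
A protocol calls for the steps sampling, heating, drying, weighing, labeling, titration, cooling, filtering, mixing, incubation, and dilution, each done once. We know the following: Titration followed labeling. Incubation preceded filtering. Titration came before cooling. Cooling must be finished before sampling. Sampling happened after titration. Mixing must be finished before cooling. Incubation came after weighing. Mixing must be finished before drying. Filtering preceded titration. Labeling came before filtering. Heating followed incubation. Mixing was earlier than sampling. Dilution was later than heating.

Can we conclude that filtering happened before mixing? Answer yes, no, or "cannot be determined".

cannot be determined

No chain of stated constraints runs from filtering to mixing, and none runs from mixing to filtering either.
So the relative order of filtering and mixing is not fixed by the given facts.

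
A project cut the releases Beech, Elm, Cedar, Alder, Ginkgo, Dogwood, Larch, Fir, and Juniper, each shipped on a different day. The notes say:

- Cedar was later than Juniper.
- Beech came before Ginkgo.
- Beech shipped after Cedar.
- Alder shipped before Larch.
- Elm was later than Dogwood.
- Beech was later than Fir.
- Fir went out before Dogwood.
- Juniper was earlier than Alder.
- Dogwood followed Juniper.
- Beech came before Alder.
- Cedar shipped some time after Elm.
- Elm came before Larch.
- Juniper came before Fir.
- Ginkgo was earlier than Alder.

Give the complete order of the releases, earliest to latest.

The constraints fix every adjacent pair, so only one ordering works:
Juniper → Fir → Dogwood → Elm → Cedar → Beech → Ginkgo → Alder → Larch.

Juniper, Fir, Dogwood, Elm, Cedar, Beech, Ginkgo, Alder, Larch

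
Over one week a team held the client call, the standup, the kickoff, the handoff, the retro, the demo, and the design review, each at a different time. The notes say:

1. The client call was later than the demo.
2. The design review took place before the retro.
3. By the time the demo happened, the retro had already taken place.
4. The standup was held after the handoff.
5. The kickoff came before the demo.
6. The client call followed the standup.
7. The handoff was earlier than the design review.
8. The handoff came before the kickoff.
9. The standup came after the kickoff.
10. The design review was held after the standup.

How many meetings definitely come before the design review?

Directly stated before the design review: the handoff and the standup.
The kickoff reaches the design review via the kickoff → the standup → the design review.
That's the handoff, the kickoff, and the standup — 3 in all.

3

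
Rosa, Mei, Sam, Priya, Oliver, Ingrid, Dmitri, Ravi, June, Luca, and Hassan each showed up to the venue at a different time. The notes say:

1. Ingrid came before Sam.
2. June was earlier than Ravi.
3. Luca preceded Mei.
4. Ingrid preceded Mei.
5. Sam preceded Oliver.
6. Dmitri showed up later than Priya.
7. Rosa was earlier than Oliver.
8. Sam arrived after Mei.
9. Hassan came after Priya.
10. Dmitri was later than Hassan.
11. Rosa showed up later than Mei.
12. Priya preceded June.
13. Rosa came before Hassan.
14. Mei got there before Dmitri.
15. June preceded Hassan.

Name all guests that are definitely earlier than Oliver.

Directly stated before Oliver: Rosa and Sam.
Ingrid reaches Oliver via Ingrid → Sam → Oliver.
Luca reaches Oliver via Luca → Mei → Sam → Oliver.
Mei reaches Oliver via Mei → Sam → Oliver.
No chain forces June (or any of the others) ahead of Oliver.

Ingrid, Luca, Mei, Rosa, Sam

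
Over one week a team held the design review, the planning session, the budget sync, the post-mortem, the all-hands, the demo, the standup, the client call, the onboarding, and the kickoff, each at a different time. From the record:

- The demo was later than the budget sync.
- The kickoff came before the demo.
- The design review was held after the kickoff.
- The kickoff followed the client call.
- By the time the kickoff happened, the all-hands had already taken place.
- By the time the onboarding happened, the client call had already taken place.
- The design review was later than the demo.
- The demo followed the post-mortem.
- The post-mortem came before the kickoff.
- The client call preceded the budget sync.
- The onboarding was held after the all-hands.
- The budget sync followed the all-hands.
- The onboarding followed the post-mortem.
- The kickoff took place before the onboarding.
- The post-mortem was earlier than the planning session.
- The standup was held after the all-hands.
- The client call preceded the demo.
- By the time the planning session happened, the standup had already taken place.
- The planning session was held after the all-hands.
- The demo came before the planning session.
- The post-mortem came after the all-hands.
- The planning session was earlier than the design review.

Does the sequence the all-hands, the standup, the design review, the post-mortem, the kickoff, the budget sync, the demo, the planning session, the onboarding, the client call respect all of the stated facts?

The constraints require the client call before the kickoff, but in the proposed sequence the kickoff appears ahead of the client call. That one violation is enough.

no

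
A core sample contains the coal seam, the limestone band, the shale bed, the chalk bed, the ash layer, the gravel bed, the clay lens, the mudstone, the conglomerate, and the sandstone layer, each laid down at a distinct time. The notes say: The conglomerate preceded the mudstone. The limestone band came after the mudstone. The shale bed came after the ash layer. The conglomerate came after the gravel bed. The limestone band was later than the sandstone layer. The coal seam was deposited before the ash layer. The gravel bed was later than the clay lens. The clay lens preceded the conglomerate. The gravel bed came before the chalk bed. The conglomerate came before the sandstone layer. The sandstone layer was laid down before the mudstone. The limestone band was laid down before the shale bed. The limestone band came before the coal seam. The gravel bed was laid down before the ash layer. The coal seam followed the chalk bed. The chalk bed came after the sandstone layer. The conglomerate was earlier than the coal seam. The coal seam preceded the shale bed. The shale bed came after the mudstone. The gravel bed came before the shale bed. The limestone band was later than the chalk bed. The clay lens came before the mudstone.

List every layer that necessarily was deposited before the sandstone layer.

the clay lens, the conglomerate, the gravel bed

Directly stated before the sandstone layer: the conglomerate.
The clay lens reaches the sandstone layer via the clay lens → the conglomerate → the sandstone layer.
The gravel bed reaches the sandstone layer via the gravel bed → the conglomerate → the sandstone layer.
No chain forces the mudstone (or any of the others) ahead of the sandstone layer.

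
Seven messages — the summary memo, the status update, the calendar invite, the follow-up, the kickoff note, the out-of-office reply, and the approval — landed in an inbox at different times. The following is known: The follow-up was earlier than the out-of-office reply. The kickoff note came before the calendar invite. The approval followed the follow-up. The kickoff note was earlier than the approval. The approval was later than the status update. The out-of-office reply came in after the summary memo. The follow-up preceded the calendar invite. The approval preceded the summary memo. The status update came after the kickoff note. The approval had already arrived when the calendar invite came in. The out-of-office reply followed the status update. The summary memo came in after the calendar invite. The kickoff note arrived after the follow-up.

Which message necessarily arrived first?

The follow-up has a chain of constraints placing it before every other message, so the follow-up must be first.

the follow-up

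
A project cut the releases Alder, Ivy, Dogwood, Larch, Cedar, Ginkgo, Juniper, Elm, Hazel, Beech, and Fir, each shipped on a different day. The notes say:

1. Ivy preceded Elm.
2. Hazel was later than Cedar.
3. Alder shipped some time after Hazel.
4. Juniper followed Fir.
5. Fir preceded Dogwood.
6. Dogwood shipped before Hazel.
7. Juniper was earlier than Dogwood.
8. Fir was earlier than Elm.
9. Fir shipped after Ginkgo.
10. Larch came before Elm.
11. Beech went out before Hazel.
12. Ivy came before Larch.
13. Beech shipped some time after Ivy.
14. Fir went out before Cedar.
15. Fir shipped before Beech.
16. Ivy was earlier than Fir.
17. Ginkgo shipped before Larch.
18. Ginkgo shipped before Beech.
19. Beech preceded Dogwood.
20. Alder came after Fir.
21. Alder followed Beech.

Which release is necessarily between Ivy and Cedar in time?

Tracing the constraints gives Ivy → Fir → Cedar, so Fir sits after Ivy and before Cedar.
No other release is forced both after Ivy and before Cedar.

Fir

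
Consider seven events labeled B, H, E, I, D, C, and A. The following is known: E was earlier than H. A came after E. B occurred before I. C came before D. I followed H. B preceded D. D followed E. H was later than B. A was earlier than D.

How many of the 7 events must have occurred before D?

4

Directly stated before D: A, B, C, and E.
That's A, B, C, and E — 4 in all.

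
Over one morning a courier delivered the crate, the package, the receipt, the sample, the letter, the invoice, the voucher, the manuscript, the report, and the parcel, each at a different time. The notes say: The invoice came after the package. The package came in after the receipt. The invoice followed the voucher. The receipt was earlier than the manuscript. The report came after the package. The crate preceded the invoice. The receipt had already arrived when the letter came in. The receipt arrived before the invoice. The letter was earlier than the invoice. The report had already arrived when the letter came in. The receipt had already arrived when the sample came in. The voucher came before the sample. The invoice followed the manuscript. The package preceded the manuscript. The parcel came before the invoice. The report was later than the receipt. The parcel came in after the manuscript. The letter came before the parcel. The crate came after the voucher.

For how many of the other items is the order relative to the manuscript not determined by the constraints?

Forced before the manuscript: the package and the receipt; forced after the manuscript: the invoice and the parcel.
That leaves the crate, the letter, the report, the sample, and the voucher with no forced order relative to the manuscript — 5.

5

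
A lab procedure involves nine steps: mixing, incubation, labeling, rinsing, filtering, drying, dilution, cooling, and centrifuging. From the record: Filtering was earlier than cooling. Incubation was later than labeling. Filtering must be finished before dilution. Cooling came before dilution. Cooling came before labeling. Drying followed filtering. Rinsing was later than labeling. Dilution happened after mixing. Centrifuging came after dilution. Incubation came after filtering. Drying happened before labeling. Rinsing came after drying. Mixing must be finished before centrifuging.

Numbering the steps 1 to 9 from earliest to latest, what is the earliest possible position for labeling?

Cooling, drying, and filtering must all come before labeling — 3 forced predecessors.
Nothing else is forced ahead of labeling, so its earliest slot is position 3 + 1 = 4.

4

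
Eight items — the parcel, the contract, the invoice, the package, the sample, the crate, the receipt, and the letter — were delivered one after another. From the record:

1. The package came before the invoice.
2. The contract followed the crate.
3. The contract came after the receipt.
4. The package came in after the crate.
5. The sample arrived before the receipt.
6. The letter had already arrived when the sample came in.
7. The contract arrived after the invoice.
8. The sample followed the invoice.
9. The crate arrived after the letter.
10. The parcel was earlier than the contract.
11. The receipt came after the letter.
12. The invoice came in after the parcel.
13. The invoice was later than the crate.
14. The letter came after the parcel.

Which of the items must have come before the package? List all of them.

Directly stated before the package: the crate.
The letter reaches the package via the letter → the crate → the package.
The parcel reaches the package via the parcel → the letter → the crate → the package.
No chain forces the receipt (or any of the others) ahead of the package.

the crate, the letter, the parcel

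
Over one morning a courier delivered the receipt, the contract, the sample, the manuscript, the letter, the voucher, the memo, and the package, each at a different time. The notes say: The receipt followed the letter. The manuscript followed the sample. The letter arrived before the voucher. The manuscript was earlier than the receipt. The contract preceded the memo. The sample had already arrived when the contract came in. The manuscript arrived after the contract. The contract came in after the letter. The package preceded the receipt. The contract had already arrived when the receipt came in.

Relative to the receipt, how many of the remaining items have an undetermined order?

Forced before the receipt: the contract, the letter, the manuscript, the package, and the sample.
That leaves the memo and the voucher with no forced order relative to the receipt — 2.

2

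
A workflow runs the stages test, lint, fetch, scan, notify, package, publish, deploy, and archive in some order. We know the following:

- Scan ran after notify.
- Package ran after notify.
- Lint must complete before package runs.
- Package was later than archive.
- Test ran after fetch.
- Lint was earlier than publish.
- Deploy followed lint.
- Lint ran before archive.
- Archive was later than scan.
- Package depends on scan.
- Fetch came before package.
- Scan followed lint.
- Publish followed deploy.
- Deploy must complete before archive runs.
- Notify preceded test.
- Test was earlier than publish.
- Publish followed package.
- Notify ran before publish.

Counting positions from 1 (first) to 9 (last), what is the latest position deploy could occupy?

6

Deploy must come before archive, package, and publish — 3 stages forced after it.
Everything else can be placed before deploy in some valid order, so deploy can sit as late as position 9 − 3 = 6.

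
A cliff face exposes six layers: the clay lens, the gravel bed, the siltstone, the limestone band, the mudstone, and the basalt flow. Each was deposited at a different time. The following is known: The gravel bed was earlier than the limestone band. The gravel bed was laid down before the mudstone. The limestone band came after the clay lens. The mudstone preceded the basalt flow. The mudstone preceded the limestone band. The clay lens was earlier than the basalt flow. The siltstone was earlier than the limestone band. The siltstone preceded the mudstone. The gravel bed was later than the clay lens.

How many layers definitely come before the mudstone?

3

Directly stated before the mudstone: the gravel bed and the siltstone.
The clay lens reaches the mudstone via the clay lens → the gravel bed → the mudstone.
No chain forces the basalt flow (or any of the others) ahead of the mudstone.
That's the clay lens, the gravel bed, and the siltstone — 3 in all.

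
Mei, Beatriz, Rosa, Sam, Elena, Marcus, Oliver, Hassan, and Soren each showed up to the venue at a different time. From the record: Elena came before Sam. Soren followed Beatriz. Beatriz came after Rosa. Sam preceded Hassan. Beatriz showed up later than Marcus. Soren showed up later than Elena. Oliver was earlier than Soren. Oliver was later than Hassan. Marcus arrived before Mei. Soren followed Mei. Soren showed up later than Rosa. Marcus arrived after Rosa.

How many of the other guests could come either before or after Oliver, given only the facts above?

4

Forced before Oliver: Elena, Hassan, and Sam; forced after Oliver: Soren.
That leaves Beatriz, Marcus, Mei, and Rosa with no forced order relative to Oliver — 4.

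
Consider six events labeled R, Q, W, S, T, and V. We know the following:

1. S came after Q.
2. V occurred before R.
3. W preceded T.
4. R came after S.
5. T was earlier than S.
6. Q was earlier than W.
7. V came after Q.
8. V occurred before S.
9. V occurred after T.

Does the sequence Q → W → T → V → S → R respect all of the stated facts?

yes

Check each stated constraint against the proposed order — e.g. Q is ahead of V; Q is ahead of S. Every pair is in the required order; nothing is violated.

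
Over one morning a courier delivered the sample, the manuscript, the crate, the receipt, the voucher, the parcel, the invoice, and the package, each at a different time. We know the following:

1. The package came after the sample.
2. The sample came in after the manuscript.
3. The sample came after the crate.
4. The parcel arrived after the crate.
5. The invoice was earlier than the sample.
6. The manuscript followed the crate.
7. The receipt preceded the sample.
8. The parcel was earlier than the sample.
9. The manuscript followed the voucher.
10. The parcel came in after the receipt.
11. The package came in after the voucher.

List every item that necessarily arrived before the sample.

Directly stated before the sample: the crate, the invoice, the manuscript, the parcel, and the receipt.
The voucher reaches the sample via the voucher → the manuscript → the sample.

the crate, the invoice, the manuscript, the parcel, the receipt, the voucher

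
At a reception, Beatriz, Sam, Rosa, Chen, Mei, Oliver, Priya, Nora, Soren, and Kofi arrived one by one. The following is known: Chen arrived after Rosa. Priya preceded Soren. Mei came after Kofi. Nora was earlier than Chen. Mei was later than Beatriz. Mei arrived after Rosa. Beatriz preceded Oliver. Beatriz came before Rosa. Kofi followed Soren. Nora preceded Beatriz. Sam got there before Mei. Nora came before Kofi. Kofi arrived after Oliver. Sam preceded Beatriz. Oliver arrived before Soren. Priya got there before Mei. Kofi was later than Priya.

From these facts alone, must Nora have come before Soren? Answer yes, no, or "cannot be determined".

yes

Chain the constraints: Nora → Beatriz → Oliver → Soren. Each link is directly stated, so Nora comes before Soren.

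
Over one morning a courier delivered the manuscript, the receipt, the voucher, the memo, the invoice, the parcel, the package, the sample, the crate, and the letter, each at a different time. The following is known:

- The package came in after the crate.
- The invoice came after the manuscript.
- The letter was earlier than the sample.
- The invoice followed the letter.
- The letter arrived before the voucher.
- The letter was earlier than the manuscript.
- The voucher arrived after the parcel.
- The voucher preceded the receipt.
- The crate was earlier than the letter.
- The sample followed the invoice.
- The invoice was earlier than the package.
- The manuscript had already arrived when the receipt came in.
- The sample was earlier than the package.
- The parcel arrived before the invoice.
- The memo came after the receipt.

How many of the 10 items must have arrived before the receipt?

Directly stated before the receipt: the manuscript and the voucher.
The crate reaches the receipt via the crate → the letter → the manuscript → the receipt.
The letter reaches the receipt via the letter → the manuscript → the receipt.
The parcel reaches the receipt via the parcel → the voucher → the receipt.
No chain forces the invoice (or any of the others) ahead of the receipt.
That's the crate, the letter, the manuscript, the parcel, and the voucher — 5 in all.

5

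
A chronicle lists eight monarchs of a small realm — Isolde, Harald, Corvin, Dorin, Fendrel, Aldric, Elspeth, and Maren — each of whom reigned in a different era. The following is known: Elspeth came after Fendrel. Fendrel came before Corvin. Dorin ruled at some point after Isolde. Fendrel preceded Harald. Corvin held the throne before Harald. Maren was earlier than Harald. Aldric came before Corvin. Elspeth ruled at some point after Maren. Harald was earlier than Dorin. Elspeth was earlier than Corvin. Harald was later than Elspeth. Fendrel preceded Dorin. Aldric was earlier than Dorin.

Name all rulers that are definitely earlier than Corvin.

Directly stated before Corvin: Aldric, Elspeth, and Fendrel.
Maren reaches Corvin via Maren → Elspeth → Corvin.
No chain forces Isolde (or any of the others) ahead of Corvin.

Aldric, Elspeth, Fendrel, Maren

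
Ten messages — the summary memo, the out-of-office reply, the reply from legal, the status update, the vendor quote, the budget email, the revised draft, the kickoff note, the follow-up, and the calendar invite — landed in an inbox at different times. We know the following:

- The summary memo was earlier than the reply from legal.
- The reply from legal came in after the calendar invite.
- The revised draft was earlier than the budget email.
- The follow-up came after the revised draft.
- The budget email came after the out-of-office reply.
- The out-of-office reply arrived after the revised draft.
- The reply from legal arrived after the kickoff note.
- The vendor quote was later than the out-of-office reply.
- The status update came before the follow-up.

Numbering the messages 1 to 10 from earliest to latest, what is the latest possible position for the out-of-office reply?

The out-of-office reply must come before the budget email and the vendor quote — 2 messages forced after it.
Everything else can be placed before the out-of-office reply in some valid order, so the out-of-office reply can sit as late as position 10 − 2 = 8.

8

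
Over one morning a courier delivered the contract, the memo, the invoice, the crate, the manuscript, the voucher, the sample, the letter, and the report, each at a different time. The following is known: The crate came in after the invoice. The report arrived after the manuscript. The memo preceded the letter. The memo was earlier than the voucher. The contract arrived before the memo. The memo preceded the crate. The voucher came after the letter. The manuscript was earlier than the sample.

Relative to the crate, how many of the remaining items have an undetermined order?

Forced before the crate: the contract, the invoice, and the memo.
That leaves the letter, the manuscript, the report, the sample, and the voucher with no forced order relative to the crate — 5.

5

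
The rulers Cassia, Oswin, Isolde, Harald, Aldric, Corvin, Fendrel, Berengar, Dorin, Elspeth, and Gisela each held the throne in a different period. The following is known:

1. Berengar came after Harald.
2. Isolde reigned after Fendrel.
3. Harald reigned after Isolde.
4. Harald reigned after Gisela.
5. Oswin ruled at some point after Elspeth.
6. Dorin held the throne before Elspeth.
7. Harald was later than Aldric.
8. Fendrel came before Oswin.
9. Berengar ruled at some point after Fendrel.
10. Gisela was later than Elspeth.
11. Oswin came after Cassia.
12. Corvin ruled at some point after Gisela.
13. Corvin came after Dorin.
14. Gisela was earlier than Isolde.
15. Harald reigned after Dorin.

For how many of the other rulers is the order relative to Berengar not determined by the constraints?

3

Forced before Berengar: Aldric, Dorin, Elspeth, Fendrel, Gisela, Harald, and Isolde.
That leaves Cassia, Corvin, and Oswin with no forced order relative to Berengar — 3.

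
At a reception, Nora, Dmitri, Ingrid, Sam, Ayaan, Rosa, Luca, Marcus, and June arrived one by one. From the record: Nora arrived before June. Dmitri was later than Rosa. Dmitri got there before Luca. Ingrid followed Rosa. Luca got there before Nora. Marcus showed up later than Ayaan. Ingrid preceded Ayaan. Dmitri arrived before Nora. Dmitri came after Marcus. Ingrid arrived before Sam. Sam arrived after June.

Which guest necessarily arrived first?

Rosa

Rosa has a chain of constraints placing them before every other guest, so Rosa must be first.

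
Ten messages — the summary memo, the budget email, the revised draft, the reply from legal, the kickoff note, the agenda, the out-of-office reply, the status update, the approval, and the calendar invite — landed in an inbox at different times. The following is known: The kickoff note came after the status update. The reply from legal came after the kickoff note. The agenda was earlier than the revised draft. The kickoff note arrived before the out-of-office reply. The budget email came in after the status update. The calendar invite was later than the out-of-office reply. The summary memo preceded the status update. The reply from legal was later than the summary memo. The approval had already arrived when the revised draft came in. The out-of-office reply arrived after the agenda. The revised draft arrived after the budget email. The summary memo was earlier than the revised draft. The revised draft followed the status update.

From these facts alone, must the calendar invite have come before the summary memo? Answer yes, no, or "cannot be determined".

Tracing the constraints gives the summary memo → the status update → the kickoff note → the out-of-office reply → the calendar invite, so the summary memo must come before the calendar invite.
That means the calendar invite cannot be before the summary memo.

no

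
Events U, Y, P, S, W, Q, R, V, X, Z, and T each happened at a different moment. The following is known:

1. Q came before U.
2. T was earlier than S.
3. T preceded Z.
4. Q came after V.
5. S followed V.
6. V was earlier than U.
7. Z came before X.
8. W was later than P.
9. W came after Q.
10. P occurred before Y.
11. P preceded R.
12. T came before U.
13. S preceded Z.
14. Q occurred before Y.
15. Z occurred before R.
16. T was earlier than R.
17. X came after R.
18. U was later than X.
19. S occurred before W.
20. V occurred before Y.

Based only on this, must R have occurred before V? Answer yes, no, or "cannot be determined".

no

Tracing the constraints gives V → S → Z → R, so V must come before R.
That means R cannot be before V.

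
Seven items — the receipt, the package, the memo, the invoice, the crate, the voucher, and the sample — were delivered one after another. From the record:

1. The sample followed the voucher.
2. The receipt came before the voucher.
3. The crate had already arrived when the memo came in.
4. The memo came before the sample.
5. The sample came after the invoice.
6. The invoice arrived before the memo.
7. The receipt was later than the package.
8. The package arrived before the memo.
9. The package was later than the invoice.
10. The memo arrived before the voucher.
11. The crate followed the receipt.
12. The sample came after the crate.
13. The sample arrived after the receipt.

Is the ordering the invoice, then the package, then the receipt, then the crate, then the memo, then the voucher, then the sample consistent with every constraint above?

yes

Check each stated constraint against the proposed order — e.g. the receipt is ahead of the sample; the invoice is ahead of the sample. Every pair is in the required order; nothing is violated.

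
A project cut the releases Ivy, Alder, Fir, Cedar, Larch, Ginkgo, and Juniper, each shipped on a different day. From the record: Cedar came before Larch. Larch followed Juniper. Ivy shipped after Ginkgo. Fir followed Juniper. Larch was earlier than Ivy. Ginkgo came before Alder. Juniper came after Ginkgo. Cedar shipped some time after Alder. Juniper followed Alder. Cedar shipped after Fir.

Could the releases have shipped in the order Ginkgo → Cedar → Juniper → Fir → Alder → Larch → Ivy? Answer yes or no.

The constraints require Fir before Cedar, but in the proposed sequence Cedar appears ahead of Fir. That one violation is enough.

no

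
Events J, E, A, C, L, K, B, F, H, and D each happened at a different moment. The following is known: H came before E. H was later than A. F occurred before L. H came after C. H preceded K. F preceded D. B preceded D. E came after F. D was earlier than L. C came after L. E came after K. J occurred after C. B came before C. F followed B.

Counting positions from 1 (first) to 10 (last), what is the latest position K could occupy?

9

K must come before E — 1 event forced after it.
Everything else can be placed before K in some valid order, so K can sit as late as position 10 − 1 = 9.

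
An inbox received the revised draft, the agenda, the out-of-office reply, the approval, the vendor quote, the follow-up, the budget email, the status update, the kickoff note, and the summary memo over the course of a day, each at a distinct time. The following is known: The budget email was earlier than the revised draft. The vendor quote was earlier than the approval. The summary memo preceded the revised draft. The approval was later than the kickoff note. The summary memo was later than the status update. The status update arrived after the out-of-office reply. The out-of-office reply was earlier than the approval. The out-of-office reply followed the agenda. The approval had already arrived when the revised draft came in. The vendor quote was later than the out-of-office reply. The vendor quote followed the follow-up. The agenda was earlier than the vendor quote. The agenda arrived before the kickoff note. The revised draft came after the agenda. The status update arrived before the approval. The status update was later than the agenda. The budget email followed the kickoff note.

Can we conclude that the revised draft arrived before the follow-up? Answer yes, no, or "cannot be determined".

no

Tracing the constraints gives the follow-up → the vendor quote → the approval → the revised draft, so the follow-up must come before the revised draft.
That means the revised draft cannot be before the follow-up.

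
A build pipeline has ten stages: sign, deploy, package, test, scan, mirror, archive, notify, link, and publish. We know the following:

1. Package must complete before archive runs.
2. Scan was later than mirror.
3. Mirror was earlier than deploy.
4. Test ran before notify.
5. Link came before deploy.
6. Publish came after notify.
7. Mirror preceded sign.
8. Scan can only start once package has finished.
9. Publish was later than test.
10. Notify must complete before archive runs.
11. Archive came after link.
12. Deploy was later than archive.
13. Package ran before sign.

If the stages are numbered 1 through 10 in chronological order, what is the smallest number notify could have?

Test must come before notify — 1 forced predecessor.
Nothing else is forced ahead of notify, so its earliest slot is position 1 + 1 = 2.

2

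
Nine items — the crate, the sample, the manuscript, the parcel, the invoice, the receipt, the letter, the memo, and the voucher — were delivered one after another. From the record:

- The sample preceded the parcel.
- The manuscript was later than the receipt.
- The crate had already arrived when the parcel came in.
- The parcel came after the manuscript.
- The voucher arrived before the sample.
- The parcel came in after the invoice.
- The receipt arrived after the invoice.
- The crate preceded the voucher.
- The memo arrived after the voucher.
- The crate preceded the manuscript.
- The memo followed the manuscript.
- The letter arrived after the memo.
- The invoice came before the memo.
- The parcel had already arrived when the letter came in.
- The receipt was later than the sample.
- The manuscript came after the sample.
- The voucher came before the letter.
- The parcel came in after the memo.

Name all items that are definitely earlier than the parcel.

the crate, the invoice, the manuscript, the memo, the receipt, the sample, the voucher

Directly stated before the parcel: the crate, the invoice, the manuscript, the memo, and the sample.
The receipt reaches the parcel via the receipt → the manuscript → the parcel.
The voucher reaches the parcel via the voucher → the memo → the parcel.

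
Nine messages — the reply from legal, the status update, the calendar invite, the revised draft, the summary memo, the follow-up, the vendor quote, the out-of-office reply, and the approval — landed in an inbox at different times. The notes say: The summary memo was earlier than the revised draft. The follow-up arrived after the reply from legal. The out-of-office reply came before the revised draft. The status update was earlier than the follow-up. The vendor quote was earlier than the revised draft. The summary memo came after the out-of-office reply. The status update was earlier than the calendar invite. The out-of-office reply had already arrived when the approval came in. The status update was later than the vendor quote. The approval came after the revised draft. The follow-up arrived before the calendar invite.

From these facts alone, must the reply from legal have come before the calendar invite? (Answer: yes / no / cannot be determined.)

yes

Chain the constraints: the reply from legal → the follow-up → the calendar invite. Each link is directly stated, so the reply from legal comes before the calendar invite.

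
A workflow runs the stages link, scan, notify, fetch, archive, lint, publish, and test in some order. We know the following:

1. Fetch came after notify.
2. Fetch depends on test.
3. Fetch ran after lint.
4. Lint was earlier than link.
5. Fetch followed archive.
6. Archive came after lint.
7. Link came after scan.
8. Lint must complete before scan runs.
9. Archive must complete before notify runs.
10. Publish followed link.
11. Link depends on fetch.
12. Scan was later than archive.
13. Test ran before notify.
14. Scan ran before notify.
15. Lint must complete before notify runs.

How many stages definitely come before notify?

4

Directly stated before notify: archive, lint, scan, and test.
No chain forces link (or any of the others) ahead of notify.
That's archive, lint, scan, and test — 4 in all.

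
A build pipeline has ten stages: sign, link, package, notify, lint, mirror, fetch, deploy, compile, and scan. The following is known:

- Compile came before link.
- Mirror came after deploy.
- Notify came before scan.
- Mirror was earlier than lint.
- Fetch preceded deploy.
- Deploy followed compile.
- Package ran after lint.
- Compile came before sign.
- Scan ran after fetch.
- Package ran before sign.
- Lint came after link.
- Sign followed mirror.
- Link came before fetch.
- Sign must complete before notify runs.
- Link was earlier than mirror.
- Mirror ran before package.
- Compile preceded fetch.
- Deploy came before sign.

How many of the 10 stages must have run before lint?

Directly stated before lint: link and mirror.
Compile reaches lint via compile → link → lint.
Deploy reaches lint via deploy → mirror → lint.
Fetch reaches lint via fetch → deploy → mirror → lint.
No chain forces sign (or any of the others) ahead of lint.
That's compile, deploy, fetch, link, and mirror — 5 in all.

5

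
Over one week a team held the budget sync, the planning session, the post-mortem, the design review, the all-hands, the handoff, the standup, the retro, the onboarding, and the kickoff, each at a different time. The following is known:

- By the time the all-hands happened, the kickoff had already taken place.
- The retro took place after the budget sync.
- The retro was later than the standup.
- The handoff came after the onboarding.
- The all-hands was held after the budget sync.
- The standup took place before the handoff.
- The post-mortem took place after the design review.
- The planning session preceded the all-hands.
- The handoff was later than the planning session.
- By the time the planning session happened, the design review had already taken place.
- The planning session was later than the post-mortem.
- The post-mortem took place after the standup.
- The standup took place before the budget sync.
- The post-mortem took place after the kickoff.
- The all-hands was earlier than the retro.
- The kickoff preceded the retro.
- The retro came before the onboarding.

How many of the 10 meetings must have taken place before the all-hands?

6

Directly stated before the all-hands: the budget sync, the kickoff, and the planning session.
The design review reaches the all-hands via the design review → the planning session → the all-hands.
The post-mortem reaches the all-hands via the post-mortem → the planning session → the all-hands.
The standup reaches the all-hands via the standup → the budget sync → the all-hands.
That's the budget sync, the design review, the kickoff, the planning session, the post-mortem, and the standup — 6 in all.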